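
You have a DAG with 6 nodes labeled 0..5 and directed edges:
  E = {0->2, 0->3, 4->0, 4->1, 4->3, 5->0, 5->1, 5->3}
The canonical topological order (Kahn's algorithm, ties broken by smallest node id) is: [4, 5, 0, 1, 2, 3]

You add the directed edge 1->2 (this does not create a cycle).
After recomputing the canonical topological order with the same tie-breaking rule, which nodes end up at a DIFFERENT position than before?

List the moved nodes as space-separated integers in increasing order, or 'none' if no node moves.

Answer: none

Derivation:
Old toposort: [4, 5, 0, 1, 2, 3]
Added edge 1->2
Recompute Kahn (smallest-id tiebreak):
  initial in-degrees: [2, 2, 2, 3, 0, 0]
  ready (indeg=0): [4, 5]
  pop 4: indeg[0]->1; indeg[1]->1; indeg[3]->2 | ready=[5] | order so far=[4]
  pop 5: indeg[0]->0; indeg[1]->0; indeg[3]->1 | ready=[0, 1] | order so far=[4, 5]
  pop 0: indeg[2]->1; indeg[3]->0 | ready=[1, 3] | order so far=[4, 5, 0]
  pop 1: indeg[2]->0 | ready=[2, 3] | order so far=[4, 5, 0, 1]
  pop 2: no out-edges | ready=[3] | order so far=[4, 5, 0, 1, 2]
  pop 3: no out-edges | ready=[] | order so far=[4, 5, 0, 1, 2, 3]
New canonical toposort: [4, 5, 0, 1, 2, 3]
Compare positions:
  Node 0: index 2 -> 2 (same)
  Node 1: index 3 -> 3 (same)
  Node 2: index 4 -> 4 (same)
  Node 3: index 5 -> 5 (same)
  Node 4: index 0 -> 0 (same)
  Node 5: index 1 -> 1 (same)
Nodes that changed position: none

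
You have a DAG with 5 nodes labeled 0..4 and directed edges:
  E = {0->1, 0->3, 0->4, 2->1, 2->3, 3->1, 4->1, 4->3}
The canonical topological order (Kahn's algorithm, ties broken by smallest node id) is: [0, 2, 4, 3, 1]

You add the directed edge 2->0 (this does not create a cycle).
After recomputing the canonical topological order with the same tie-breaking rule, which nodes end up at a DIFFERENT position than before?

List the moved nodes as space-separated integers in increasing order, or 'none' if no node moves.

Answer: 0 2

Derivation:
Old toposort: [0, 2, 4, 3, 1]
Added edge 2->0
Recompute Kahn (smallest-id tiebreak):
  initial in-degrees: [1, 4, 0, 3, 1]
  ready (indeg=0): [2]
  pop 2: indeg[0]->0; indeg[1]->3; indeg[3]->2 | ready=[0] | order so far=[2]
  pop 0: indeg[1]->2; indeg[3]->1; indeg[4]->0 | ready=[4] | order so far=[2, 0]
  pop 4: indeg[1]->1; indeg[3]->0 | ready=[3] | order so far=[2, 0, 4]
  pop 3: indeg[1]->0 | ready=[1] | order so far=[2, 0, 4, 3]
  pop 1: no out-edges | ready=[] | order so far=[2, 0, 4, 3, 1]
New canonical toposort: [2, 0, 4, 3, 1]
Compare positions:
  Node 0: index 0 -> 1 (moved)
  Node 1: index 4 -> 4 (same)
  Node 2: index 1 -> 0 (moved)
  Node 3: index 3 -> 3 (same)
  Node 4: index 2 -> 2 (same)
Nodes that changed position: 0 2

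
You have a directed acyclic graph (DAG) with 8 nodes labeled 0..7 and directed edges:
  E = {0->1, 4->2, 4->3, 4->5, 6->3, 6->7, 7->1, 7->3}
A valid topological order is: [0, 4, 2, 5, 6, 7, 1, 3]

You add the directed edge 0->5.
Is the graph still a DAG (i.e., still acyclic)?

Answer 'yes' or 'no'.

Answer: yes

Derivation:
Given toposort: [0, 4, 2, 5, 6, 7, 1, 3]
Position of 0: index 0; position of 5: index 3
New edge 0->5: forward
Forward edge: respects the existing order. Still a DAG, same toposort still valid.
Still a DAG? yes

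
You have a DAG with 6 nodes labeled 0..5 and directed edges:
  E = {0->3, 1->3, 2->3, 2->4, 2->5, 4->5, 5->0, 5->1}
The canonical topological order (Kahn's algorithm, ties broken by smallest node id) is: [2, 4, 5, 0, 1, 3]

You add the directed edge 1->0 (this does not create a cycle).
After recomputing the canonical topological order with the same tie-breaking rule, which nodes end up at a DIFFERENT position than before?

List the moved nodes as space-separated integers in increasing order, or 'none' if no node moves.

Old toposort: [2, 4, 5, 0, 1, 3]
Added edge 1->0
Recompute Kahn (smallest-id tiebreak):
  initial in-degrees: [2, 1, 0, 3, 1, 2]
  ready (indeg=0): [2]
  pop 2: indeg[3]->2; indeg[4]->0; indeg[5]->1 | ready=[4] | order so far=[2]
  pop 4: indeg[5]->0 | ready=[5] | order so far=[2, 4]
  pop 5: indeg[0]->1; indeg[1]->0 | ready=[1] | order so far=[2, 4, 5]
  pop 1: indeg[0]->0; indeg[3]->1 | ready=[0] | order so far=[2, 4, 5, 1]
  pop 0: indeg[3]->0 | ready=[3] | order so far=[2, 4, 5, 1, 0]
  pop 3: no out-edges | ready=[] | order so far=[2, 4, 5, 1, 0, 3]
New canonical toposort: [2, 4, 5, 1, 0, 3]
Compare positions:
  Node 0: index 3 -> 4 (moved)
  Node 1: index 4 -> 3 (moved)
  Node 2: index 0 -> 0 (same)
  Node 3: index 5 -> 5 (same)
  Node 4: index 1 -> 1 (same)
  Node 5: index 2 -> 2 (same)
Nodes that changed position: 0 1

Answer: 0 1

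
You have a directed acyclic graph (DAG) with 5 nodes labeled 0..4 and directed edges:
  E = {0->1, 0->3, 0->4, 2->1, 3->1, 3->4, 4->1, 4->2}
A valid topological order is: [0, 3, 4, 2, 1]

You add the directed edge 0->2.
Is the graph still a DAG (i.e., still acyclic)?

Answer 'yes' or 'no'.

Answer: yes

Derivation:
Given toposort: [0, 3, 4, 2, 1]
Position of 0: index 0; position of 2: index 3
New edge 0->2: forward
Forward edge: respects the existing order. Still a DAG, same toposort still valid.
Still a DAG? yes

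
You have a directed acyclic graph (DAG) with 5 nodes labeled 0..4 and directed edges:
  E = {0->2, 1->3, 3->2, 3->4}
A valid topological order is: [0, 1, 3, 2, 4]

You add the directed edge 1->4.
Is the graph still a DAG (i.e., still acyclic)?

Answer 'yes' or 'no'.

Answer: yes

Derivation:
Given toposort: [0, 1, 3, 2, 4]
Position of 1: index 1; position of 4: index 4
New edge 1->4: forward
Forward edge: respects the existing order. Still a DAG, same toposort still valid.
Still a DAG? yes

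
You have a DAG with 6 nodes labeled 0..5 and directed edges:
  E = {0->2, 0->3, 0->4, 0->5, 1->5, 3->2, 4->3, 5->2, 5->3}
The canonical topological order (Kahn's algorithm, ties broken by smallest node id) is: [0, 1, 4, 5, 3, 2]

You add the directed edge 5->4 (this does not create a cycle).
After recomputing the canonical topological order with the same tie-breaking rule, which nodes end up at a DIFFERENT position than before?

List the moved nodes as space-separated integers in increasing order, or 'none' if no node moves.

Old toposort: [0, 1, 4, 5, 3, 2]
Added edge 5->4
Recompute Kahn (smallest-id tiebreak):
  initial in-degrees: [0, 0, 3, 3, 2, 2]
  ready (indeg=0): [0, 1]
  pop 0: indeg[2]->2; indeg[3]->2; indeg[4]->1; indeg[5]->1 | ready=[1] | order so far=[0]
  pop 1: indeg[5]->0 | ready=[5] | order so far=[0, 1]
  pop 5: indeg[2]->1; indeg[3]->1; indeg[4]->0 | ready=[4] | order so far=[0, 1, 5]
  pop 4: indeg[3]->0 | ready=[3] | order so far=[0, 1, 5, 4]
  pop 3: indeg[2]->0 | ready=[2] | order so far=[0, 1, 5, 4, 3]
  pop 2: no out-edges | ready=[] | order so far=[0, 1, 5, 4, 3, 2]
New canonical toposort: [0, 1, 5, 4, 3, 2]
Compare positions:
  Node 0: index 0 -> 0 (same)
  Node 1: index 1 -> 1 (same)
  Node 2: index 5 -> 5 (same)
  Node 3: index 4 -> 4 (same)
  Node 4: index 2 -> 3 (moved)
  Node 5: index 3 -> 2 (moved)
Nodes that changed position: 4 5

Answer: 4 5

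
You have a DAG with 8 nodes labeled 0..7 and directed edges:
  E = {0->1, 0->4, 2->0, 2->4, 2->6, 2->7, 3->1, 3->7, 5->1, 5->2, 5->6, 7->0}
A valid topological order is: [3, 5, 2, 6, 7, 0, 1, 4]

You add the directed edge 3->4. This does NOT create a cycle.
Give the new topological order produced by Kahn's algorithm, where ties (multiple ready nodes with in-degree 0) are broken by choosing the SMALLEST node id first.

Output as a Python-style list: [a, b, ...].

Old toposort: [3, 5, 2, 6, 7, 0, 1, 4]
Added edge: 3->4
Position of 3 (0) < position of 4 (7). Old order still valid.
Run Kahn's algorithm (break ties by smallest node id):
  initial in-degrees: [2, 3, 1, 0, 3, 0, 2, 2]
  ready (indeg=0): [3, 5]
  pop 3: indeg[1]->2; indeg[4]->2; indeg[7]->1 | ready=[5] | order so far=[3]
  pop 5: indeg[1]->1; indeg[2]->0; indeg[6]->1 | ready=[2] | order so far=[3, 5]
  pop 2: indeg[0]->1; indeg[4]->1; indeg[6]->0; indeg[7]->0 | ready=[6, 7] | order so far=[3, 5, 2]
  pop 6: no out-edges | ready=[7] | order so far=[3, 5, 2, 6]
  pop 7: indeg[0]->0 | ready=[0] | order so far=[3, 5, 2, 6, 7]
  pop 0: indeg[1]->0; indeg[4]->0 | ready=[1, 4] | order so far=[3, 5, 2, 6, 7, 0]
  pop 1: no out-edges | ready=[4] | order so far=[3, 5, 2, 6, 7, 0, 1]
  pop 4: no out-edges | ready=[] | order so far=[3, 5, 2, 6, 7, 0, 1, 4]
  Result: [3, 5, 2, 6, 7, 0, 1, 4]

Answer: [3, 5, 2, 6, 7, 0, 1, 4]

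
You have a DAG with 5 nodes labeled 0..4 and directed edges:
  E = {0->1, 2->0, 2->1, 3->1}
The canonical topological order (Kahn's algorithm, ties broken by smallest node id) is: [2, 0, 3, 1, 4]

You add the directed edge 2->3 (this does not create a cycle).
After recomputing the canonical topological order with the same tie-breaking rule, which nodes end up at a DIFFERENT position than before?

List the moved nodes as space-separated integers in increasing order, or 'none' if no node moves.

Old toposort: [2, 0, 3, 1, 4]
Added edge 2->3
Recompute Kahn (smallest-id tiebreak):
  initial in-degrees: [1, 3, 0, 1, 0]
  ready (indeg=0): [2, 4]
  pop 2: indeg[0]->0; indeg[1]->2; indeg[3]->0 | ready=[0, 3, 4] | order so far=[2]
  pop 0: indeg[1]->1 | ready=[3, 4] | order so far=[2, 0]
  pop 3: indeg[1]->0 | ready=[1, 4] | order so far=[2, 0, 3]
  pop 1: no out-edges | ready=[4] | order so far=[2, 0, 3, 1]
  pop 4: no out-edges | ready=[] | order so far=[2, 0, 3, 1, 4]
New canonical toposort: [2, 0, 3, 1, 4]
Compare positions:
  Node 0: index 1 -> 1 (same)
  Node 1: index 3 -> 3 (same)
  Node 2: index 0 -> 0 (same)
  Node 3: index 2 -> 2 (same)
  Node 4: index 4 -> 4 (same)
Nodes that changed position: none

Answer: none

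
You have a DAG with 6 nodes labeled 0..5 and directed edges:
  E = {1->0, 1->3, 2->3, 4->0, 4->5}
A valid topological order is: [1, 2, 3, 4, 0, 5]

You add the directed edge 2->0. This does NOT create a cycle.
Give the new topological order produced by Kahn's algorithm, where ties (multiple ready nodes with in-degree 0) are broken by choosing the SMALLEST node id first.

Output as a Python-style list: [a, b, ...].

Old toposort: [1, 2, 3, 4, 0, 5]
Added edge: 2->0
Position of 2 (1) < position of 0 (4). Old order still valid.
Run Kahn's algorithm (break ties by smallest node id):
  initial in-degrees: [3, 0, 0, 2, 0, 1]
  ready (indeg=0): [1, 2, 4]
  pop 1: indeg[0]->2; indeg[3]->1 | ready=[2, 4] | order so far=[1]
  pop 2: indeg[0]->1; indeg[3]->0 | ready=[3, 4] | order so far=[1, 2]
  pop 3: no out-edges | ready=[4] | order so far=[1, 2, 3]
  pop 4: indeg[0]->0; indeg[5]->0 | ready=[0, 5] | order so far=[1, 2, 3, 4]
  pop 0: no out-edges | ready=[5] | order so far=[1, 2, 3, 4, 0]
  pop 5: no out-edges | ready=[] | order so far=[1, 2, 3, 4, 0, 5]
  Result: [1, 2, 3, 4, 0, 5]

Answer: [1, 2, 3, 4, 0, 5]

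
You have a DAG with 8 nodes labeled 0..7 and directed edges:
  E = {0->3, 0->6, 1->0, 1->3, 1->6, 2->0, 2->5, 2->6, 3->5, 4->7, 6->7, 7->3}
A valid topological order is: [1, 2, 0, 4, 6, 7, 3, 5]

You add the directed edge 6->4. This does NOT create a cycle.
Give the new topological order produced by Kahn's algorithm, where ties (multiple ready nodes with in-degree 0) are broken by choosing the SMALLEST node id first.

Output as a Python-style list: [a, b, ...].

Answer: [1, 2, 0, 6, 4, 7, 3, 5]

Derivation:
Old toposort: [1, 2, 0, 4, 6, 7, 3, 5]
Added edge: 6->4
Position of 6 (4) > position of 4 (3). Must reorder: 6 must now come before 4.
Run Kahn's algorithm (break ties by smallest node id):
  initial in-degrees: [2, 0, 0, 3, 1, 2, 3, 2]
  ready (indeg=0): [1, 2]
  pop 1: indeg[0]->1; indeg[3]->2; indeg[6]->2 | ready=[2] | order so far=[1]
  pop 2: indeg[0]->0; indeg[5]->1; indeg[6]->1 | ready=[0] | order so far=[1, 2]
  pop 0: indeg[3]->1; indeg[6]->0 | ready=[6] | order so far=[1, 2, 0]
  pop 6: indeg[4]->0; indeg[7]->1 | ready=[4] | order so far=[1, 2, 0, 6]
  pop 4: indeg[7]->0 | ready=[7] | order so far=[1, 2, 0, 6, 4]
  pop 7: indeg[3]->0 | ready=[3] | order so far=[1, 2, 0, 6, 4, 7]
  pop 3: indeg[5]->0 | ready=[5] | order so far=[1, 2, 0, 6, 4, 7, 3]
  pop 5: no out-edges | ready=[] | order so far=[1, 2, 0, 6, 4, 7, 3, 5]
  Result: [1, 2, 0, 6, 4, 7, 3, 5]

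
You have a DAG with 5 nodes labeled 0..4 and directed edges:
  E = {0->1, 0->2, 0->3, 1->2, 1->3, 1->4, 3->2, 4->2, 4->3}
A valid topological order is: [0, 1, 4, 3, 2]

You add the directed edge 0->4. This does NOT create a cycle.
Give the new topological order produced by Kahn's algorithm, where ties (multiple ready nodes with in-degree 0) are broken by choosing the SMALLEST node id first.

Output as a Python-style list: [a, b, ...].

Old toposort: [0, 1, 4, 3, 2]
Added edge: 0->4
Position of 0 (0) < position of 4 (2). Old order still valid.
Run Kahn's algorithm (break ties by smallest node id):
  initial in-degrees: [0, 1, 4, 3, 2]
  ready (indeg=0): [0]
  pop 0: indeg[1]->0; indeg[2]->3; indeg[3]->2; indeg[4]->1 | ready=[1] | order so far=[0]
  pop 1: indeg[2]->2; indeg[3]->1; indeg[4]->0 | ready=[4] | order so far=[0, 1]
  pop 4: indeg[2]->1; indeg[3]->0 | ready=[3] | order so far=[0, 1, 4]
  pop 3: indeg[2]->0 | ready=[2] | order so far=[0, 1, 4, 3]
  pop 2: no out-edges | ready=[] | order so far=[0, 1, 4, 3, 2]
  Result: [0, 1, 4, 3, 2]

Answer: [0, 1, 4, 3, 2]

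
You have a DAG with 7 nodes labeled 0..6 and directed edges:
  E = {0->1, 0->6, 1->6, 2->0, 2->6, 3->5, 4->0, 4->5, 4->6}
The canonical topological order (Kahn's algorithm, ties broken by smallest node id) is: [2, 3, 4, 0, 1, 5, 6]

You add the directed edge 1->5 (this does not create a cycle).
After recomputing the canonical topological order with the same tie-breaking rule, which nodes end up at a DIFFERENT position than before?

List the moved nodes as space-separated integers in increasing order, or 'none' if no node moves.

Answer: none

Derivation:
Old toposort: [2, 3, 4, 0, 1, 5, 6]
Added edge 1->5
Recompute Kahn (smallest-id tiebreak):
  initial in-degrees: [2, 1, 0, 0, 0, 3, 4]
  ready (indeg=0): [2, 3, 4]
  pop 2: indeg[0]->1; indeg[6]->3 | ready=[3, 4] | order so far=[2]
  pop 3: indeg[5]->2 | ready=[4] | order so far=[2, 3]
  pop 4: indeg[0]->0; indeg[5]->1; indeg[6]->2 | ready=[0] | order so far=[2, 3, 4]
  pop 0: indeg[1]->0; indeg[6]->1 | ready=[1] | order so far=[2, 3, 4, 0]
  pop 1: indeg[5]->0; indeg[6]->0 | ready=[5, 6] | order so far=[2, 3, 4, 0, 1]
  pop 5: no out-edges | ready=[6] | order so far=[2, 3, 4, 0, 1, 5]
  pop 6: no out-edges | ready=[] | order so far=[2, 3, 4, 0, 1, 5, 6]
New canonical toposort: [2, 3, 4, 0, 1, 5, 6]
Compare positions:
  Node 0: index 3 -> 3 (same)
  Node 1: index 4 -> 4 (same)
  Node 2: index 0 -> 0 (same)
  Node 3: index 1 -> 1 (same)
  Node 4: index 2 -> 2 (same)
  Node 5: index 5 -> 5 (same)
  Node 6: index 6 -> 6 (same)
Nodes that changed position: none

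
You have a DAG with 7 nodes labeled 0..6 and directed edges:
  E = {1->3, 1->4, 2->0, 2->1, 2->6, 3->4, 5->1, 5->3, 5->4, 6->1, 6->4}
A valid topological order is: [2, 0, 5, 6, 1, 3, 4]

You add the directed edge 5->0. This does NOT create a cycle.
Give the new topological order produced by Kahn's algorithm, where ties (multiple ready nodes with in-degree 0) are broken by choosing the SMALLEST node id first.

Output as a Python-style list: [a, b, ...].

Answer: [2, 5, 0, 6, 1, 3, 4]

Derivation:
Old toposort: [2, 0, 5, 6, 1, 3, 4]
Added edge: 5->0
Position of 5 (2) > position of 0 (1). Must reorder: 5 must now come before 0.
Run Kahn's algorithm (break ties by smallest node id):
  initial in-degrees: [2, 3, 0, 2, 4, 0, 1]
  ready (indeg=0): [2, 5]
  pop 2: indeg[0]->1; indeg[1]->2; indeg[6]->0 | ready=[5, 6] | order so far=[2]
  pop 5: indeg[0]->0; indeg[1]->1; indeg[3]->1; indeg[4]->3 | ready=[0, 6] | order so far=[2, 5]
  pop 0: no out-edges | ready=[6] | order so far=[2, 5, 0]
  pop 6: indeg[1]->0; indeg[4]->2 | ready=[1] | order so far=[2, 5, 0, 6]
  pop 1: indeg[3]->0; indeg[4]->1 | ready=[3] | order so far=[2, 5, 0, 6, 1]
  pop 3: indeg[4]->0 | ready=[4] | order so far=[2, 5, 0, 6, 1, 3]
  pop 4: no out-edges | ready=[] | order so far=[2, 5, 0, 6, 1, 3, 4]
  Result: [2, 5, 0, 6, 1, 3, 4]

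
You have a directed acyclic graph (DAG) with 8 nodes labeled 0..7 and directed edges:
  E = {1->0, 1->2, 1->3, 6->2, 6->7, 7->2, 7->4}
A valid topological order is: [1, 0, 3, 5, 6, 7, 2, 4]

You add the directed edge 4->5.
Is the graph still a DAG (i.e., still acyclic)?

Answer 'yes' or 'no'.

Answer: yes

Derivation:
Given toposort: [1, 0, 3, 5, 6, 7, 2, 4]
Position of 4: index 7; position of 5: index 3
New edge 4->5: backward (u after v in old order)
Backward edge: old toposort is now invalid. Check if this creates a cycle.
Does 5 already reach 4? Reachable from 5: [5]. NO -> still a DAG (reorder needed).
Still a DAG? yes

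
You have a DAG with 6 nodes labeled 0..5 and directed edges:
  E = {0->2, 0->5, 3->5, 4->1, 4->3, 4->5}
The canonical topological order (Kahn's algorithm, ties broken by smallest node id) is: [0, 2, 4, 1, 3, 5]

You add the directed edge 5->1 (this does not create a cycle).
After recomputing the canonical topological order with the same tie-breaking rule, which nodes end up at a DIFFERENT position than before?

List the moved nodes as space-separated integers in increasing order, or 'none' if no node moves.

Answer: 1 3 5

Derivation:
Old toposort: [0, 2, 4, 1, 3, 5]
Added edge 5->1
Recompute Kahn (smallest-id tiebreak):
  initial in-degrees: [0, 2, 1, 1, 0, 3]
  ready (indeg=0): [0, 4]
  pop 0: indeg[2]->0; indeg[5]->2 | ready=[2, 4] | order so far=[0]
  pop 2: no out-edges | ready=[4] | order so far=[0, 2]
  pop 4: indeg[1]->1; indeg[3]->0; indeg[5]->1 | ready=[3] | order so far=[0, 2, 4]
  pop 3: indeg[5]->0 | ready=[5] | order so far=[0, 2, 4, 3]
  pop 5: indeg[1]->0 | ready=[1] | order so far=[0, 2, 4, 3, 5]
  pop 1: no out-edges | ready=[] | order so far=[0, 2, 4, 3, 5, 1]
New canonical toposort: [0, 2, 4, 3, 5, 1]
Compare positions:
  Node 0: index 0 -> 0 (same)
  Node 1: index 3 -> 5 (moved)
  Node 2: index 1 -> 1 (same)
  Node 3: index 4 -> 3 (moved)
  Node 4: index 2 -> 2 (same)
  Node 5: index 5 -> 4 (moved)
Nodes that changed position: 1 3 5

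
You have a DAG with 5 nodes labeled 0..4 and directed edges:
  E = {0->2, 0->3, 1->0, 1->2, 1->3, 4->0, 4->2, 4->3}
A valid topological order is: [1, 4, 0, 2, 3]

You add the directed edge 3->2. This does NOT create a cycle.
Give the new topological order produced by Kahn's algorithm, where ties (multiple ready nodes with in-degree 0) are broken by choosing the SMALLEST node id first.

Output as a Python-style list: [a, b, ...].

Answer: [1, 4, 0, 3, 2]

Derivation:
Old toposort: [1, 4, 0, 2, 3]
Added edge: 3->2
Position of 3 (4) > position of 2 (3). Must reorder: 3 must now come before 2.
Run Kahn's algorithm (break ties by smallest node id):
  initial in-degrees: [2, 0, 4, 3, 0]
  ready (indeg=0): [1, 4]
  pop 1: indeg[0]->1; indeg[2]->3; indeg[3]->2 | ready=[4] | order so far=[1]
  pop 4: indeg[0]->0; indeg[2]->2; indeg[3]->1 | ready=[0] | order so far=[1, 4]
  pop 0: indeg[2]->1; indeg[3]->0 | ready=[3] | order so far=[1, 4, 0]
  pop 3: indeg[2]->0 | ready=[2] | order so far=[1, 4, 0, 3]
  pop 2: no out-edges | ready=[] | order so far=[1, 4, 0, 3, 2]
  Result: [1, 4, 0, 3, 2]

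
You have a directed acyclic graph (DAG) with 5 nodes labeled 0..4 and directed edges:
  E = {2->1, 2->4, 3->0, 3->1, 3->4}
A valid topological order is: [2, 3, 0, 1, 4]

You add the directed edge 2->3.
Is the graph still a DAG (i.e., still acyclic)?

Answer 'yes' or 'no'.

Answer: yes

Derivation:
Given toposort: [2, 3, 0, 1, 4]
Position of 2: index 0; position of 3: index 1
New edge 2->3: forward
Forward edge: respects the existing order. Still a DAG, same toposort still valid.
Still a DAG? yes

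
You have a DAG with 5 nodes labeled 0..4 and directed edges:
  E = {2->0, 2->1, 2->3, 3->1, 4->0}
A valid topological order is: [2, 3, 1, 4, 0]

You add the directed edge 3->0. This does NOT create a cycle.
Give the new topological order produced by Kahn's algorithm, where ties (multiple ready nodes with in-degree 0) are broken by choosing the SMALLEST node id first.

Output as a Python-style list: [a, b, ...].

Old toposort: [2, 3, 1, 4, 0]
Added edge: 3->0
Position of 3 (1) < position of 0 (4). Old order still valid.
Run Kahn's algorithm (break ties by smallest node id):
  initial in-degrees: [3, 2, 0, 1, 0]
  ready (indeg=0): [2, 4]
  pop 2: indeg[0]->2; indeg[1]->1; indeg[3]->0 | ready=[3, 4] | order so far=[2]
  pop 3: indeg[0]->1; indeg[1]->0 | ready=[1, 4] | order so far=[2, 3]
  pop 1: no out-edges | ready=[4] | order so far=[2, 3, 1]
  pop 4: indeg[0]->0 | ready=[0] | order so far=[2, 3, 1, 4]
  pop 0: no out-edges | ready=[] | order so far=[2, 3, 1, 4, 0]
  Result: [2, 3, 1, 4, 0]

Answer: [2, 3, 1, 4, 0]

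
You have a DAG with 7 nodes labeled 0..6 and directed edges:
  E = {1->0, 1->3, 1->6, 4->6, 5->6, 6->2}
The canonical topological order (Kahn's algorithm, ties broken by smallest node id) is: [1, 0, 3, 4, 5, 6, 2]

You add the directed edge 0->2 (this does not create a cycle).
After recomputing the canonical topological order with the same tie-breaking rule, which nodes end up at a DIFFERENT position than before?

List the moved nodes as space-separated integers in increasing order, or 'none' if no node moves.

Answer: none

Derivation:
Old toposort: [1, 0, 3, 4, 5, 6, 2]
Added edge 0->2
Recompute Kahn (smallest-id tiebreak):
  initial in-degrees: [1, 0, 2, 1, 0, 0, 3]
  ready (indeg=0): [1, 4, 5]
  pop 1: indeg[0]->0; indeg[3]->0; indeg[6]->2 | ready=[0, 3, 4, 5] | order so far=[1]
  pop 0: indeg[2]->1 | ready=[3, 4, 5] | order so far=[1, 0]
  pop 3: no out-edges | ready=[4, 5] | order so far=[1, 0, 3]
  pop 4: indeg[6]->1 | ready=[5] | order so far=[1, 0, 3, 4]
  pop 5: indeg[6]->0 | ready=[6] | order so far=[1, 0, 3, 4, 5]
  pop 6: indeg[2]->0 | ready=[2] | order so far=[1, 0, 3, 4, 5, 6]
  pop 2: no out-edges | ready=[] | order so far=[1, 0, 3, 4, 5, 6, 2]
New canonical toposort: [1, 0, 3, 4, 5, 6, 2]
Compare positions:
  Node 0: index 1 -> 1 (same)
  Node 1: index 0 -> 0 (same)
  Node 2: index 6 -> 6 (same)
  Node 3: index 2 -> 2 (same)
  Node 4: index 3 -> 3 (same)
  Node 5: index 4 -> 4 (same)
  Node 6: index 5 -> 5 (same)
Nodes that changed position: none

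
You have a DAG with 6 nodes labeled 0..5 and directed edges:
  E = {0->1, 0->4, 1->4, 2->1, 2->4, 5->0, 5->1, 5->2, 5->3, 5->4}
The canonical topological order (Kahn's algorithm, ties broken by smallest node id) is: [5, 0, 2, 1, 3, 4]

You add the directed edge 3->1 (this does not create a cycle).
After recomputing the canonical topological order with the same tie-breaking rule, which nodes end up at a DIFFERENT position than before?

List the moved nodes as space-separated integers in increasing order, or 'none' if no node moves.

Old toposort: [5, 0, 2, 1, 3, 4]
Added edge 3->1
Recompute Kahn (smallest-id tiebreak):
  initial in-degrees: [1, 4, 1, 1, 4, 0]
  ready (indeg=0): [5]
  pop 5: indeg[0]->0; indeg[1]->3; indeg[2]->0; indeg[3]->0; indeg[4]->3 | ready=[0, 2, 3] | order so far=[5]
  pop 0: indeg[1]->2; indeg[4]->2 | ready=[2, 3] | order so far=[5, 0]
  pop 2: indeg[1]->1; indeg[4]->1 | ready=[3] | order so far=[5, 0, 2]
  pop 3: indeg[1]->0 | ready=[1] | order so far=[5, 0, 2, 3]
  pop 1: indeg[4]->0 | ready=[4] | order so far=[5, 0, 2, 3, 1]
  pop 4: no out-edges | ready=[] | order so far=[5, 0, 2, 3, 1, 4]
New canonical toposort: [5, 0, 2, 3, 1, 4]
Compare positions:
  Node 0: index 1 -> 1 (same)
  Node 1: index 3 -> 4 (moved)
  Node 2: index 2 -> 2 (same)
  Node 3: index 4 -> 3 (moved)
  Node 4: index 5 -> 5 (same)
  Node 5: index 0 -> 0 (same)
Nodes that changed position: 1 3

Answer: 1 3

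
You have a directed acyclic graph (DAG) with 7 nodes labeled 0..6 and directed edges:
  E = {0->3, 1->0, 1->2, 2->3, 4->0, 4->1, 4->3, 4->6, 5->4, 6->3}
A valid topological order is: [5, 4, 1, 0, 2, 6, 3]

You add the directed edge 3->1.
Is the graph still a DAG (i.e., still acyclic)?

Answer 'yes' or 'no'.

Given toposort: [5, 4, 1, 0, 2, 6, 3]
Position of 3: index 6; position of 1: index 2
New edge 3->1: backward (u after v in old order)
Backward edge: old toposort is now invalid. Check if this creates a cycle.
Does 1 already reach 3? Reachable from 1: [0, 1, 2, 3]. YES -> cycle!
Still a DAG? no

Answer: no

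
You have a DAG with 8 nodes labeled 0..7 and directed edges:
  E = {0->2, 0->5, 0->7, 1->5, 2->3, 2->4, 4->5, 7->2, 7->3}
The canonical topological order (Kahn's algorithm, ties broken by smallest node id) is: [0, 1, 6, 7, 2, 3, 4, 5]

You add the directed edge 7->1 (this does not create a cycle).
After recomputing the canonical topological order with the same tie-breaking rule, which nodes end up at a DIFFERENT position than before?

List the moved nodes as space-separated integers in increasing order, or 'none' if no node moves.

Answer: 1 6 7

Derivation:
Old toposort: [0, 1, 6, 7, 2, 3, 4, 5]
Added edge 7->1
Recompute Kahn (smallest-id tiebreak):
  initial in-degrees: [0, 1, 2, 2, 1, 3, 0, 1]
  ready (indeg=0): [0, 6]
  pop 0: indeg[2]->1; indeg[5]->2; indeg[7]->0 | ready=[6, 7] | order so far=[0]
  pop 6: no out-edges | ready=[7] | order so far=[0, 6]
  pop 7: indeg[1]->0; indeg[2]->0; indeg[3]->1 | ready=[1, 2] | order so far=[0, 6, 7]
  pop 1: indeg[5]->1 | ready=[2] | order so far=[0, 6, 7, 1]
  pop 2: indeg[3]->0; indeg[4]->0 | ready=[3, 4] | order so far=[0, 6, 7, 1, 2]
  pop 3: no out-edges | ready=[4] | order so far=[0, 6, 7, 1, 2, 3]
  pop 4: indeg[5]->0 | ready=[5] | order so far=[0, 6, 7, 1, 2, 3, 4]
  pop 5: no out-edges | ready=[] | order so far=[0, 6, 7, 1, 2, 3, 4, 5]
New canonical toposort: [0, 6, 7, 1, 2, 3, 4, 5]
Compare positions:
  Node 0: index 0 -> 0 (same)
  Node 1: index 1 -> 3 (moved)
  Node 2: index 4 -> 4 (same)
  Node 3: index 5 -> 5 (same)
  Node 4: index 6 -> 6 (same)
  Node 5: index 7 -> 7 (same)
  Node 6: index 2 -> 1 (moved)
  Node 7: index 3 -> 2 (moved)
Nodes that changed position: 1 6 7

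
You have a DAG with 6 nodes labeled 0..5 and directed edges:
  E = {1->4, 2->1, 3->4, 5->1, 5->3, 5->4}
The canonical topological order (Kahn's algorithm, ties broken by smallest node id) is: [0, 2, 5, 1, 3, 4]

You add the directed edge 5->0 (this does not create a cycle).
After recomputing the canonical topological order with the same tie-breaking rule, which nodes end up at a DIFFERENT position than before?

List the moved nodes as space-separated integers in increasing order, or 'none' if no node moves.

Old toposort: [0, 2, 5, 1, 3, 4]
Added edge 5->0
Recompute Kahn (smallest-id tiebreak):
  initial in-degrees: [1, 2, 0, 1, 3, 0]
  ready (indeg=0): [2, 5]
  pop 2: indeg[1]->1 | ready=[5] | order so far=[2]
  pop 5: indeg[0]->0; indeg[1]->0; indeg[3]->0; indeg[4]->2 | ready=[0, 1, 3] | order so far=[2, 5]
  pop 0: no out-edges | ready=[1, 3] | order so far=[2, 5, 0]
  pop 1: indeg[4]->1 | ready=[3] | order so far=[2, 5, 0, 1]
  pop 3: indeg[4]->0 | ready=[4] | order so far=[2, 5, 0, 1, 3]
  pop 4: no out-edges | ready=[] | order so far=[2, 5, 0, 1, 3, 4]
New canonical toposort: [2, 5, 0, 1, 3, 4]
Compare positions:
  Node 0: index 0 -> 2 (moved)
  Node 1: index 3 -> 3 (same)
  Node 2: index 1 -> 0 (moved)
  Node 3: index 4 -> 4 (same)
  Node 4: index 5 -> 5 (same)
  Node 5: index 2 -> 1 (moved)
Nodes that changed position: 0 2 5

Answer: 0 2 5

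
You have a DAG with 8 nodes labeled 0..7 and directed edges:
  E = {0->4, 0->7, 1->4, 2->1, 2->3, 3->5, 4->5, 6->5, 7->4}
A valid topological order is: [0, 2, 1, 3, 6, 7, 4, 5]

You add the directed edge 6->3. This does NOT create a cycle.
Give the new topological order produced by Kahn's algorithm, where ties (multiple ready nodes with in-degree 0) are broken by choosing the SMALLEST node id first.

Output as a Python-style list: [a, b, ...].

Answer: [0, 2, 1, 6, 3, 7, 4, 5]

Derivation:
Old toposort: [0, 2, 1, 3, 6, 7, 4, 5]
Added edge: 6->3
Position of 6 (4) > position of 3 (3). Must reorder: 6 must now come before 3.
Run Kahn's algorithm (break ties by smallest node id):
  initial in-degrees: [0, 1, 0, 2, 3, 3, 0, 1]
  ready (indeg=0): [0, 2, 6]
  pop 0: indeg[4]->2; indeg[7]->0 | ready=[2, 6, 7] | order so far=[0]
  pop 2: indeg[1]->0; indeg[3]->1 | ready=[1, 6, 7] | order so far=[0, 2]
  pop 1: indeg[4]->1 | ready=[6, 7] | order so far=[0, 2, 1]
  pop 6: indeg[3]->0; indeg[5]->2 | ready=[3, 7] | order so far=[0, 2, 1, 6]
  pop 3: indeg[5]->1 | ready=[7] | order so far=[0, 2, 1, 6, 3]
  pop 7: indeg[4]->0 | ready=[4] | order so far=[0, 2, 1, 6, 3, 7]
  pop 4: indeg[5]->0 | ready=[5] | order so far=[0, 2, 1, 6, 3, 7, 4]
  pop 5: no out-edges | ready=[] | order so far=[0, 2, 1, 6, 3, 7, 4, 5]
  Result: [0, 2, 1, 6, 3, 7, 4, 5]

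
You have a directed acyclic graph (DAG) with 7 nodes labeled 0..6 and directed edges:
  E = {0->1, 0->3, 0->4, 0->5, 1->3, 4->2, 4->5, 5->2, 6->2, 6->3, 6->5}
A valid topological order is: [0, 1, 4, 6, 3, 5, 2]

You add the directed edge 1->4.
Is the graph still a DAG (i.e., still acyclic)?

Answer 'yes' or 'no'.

Answer: yes

Derivation:
Given toposort: [0, 1, 4, 6, 3, 5, 2]
Position of 1: index 1; position of 4: index 2
New edge 1->4: forward
Forward edge: respects the existing order. Still a DAG, same toposort still valid.
Still a DAG? yes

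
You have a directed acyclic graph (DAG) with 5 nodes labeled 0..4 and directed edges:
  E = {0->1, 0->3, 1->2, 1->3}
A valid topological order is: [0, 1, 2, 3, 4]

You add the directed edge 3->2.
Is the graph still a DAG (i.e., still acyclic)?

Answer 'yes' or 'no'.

Answer: yes

Derivation:
Given toposort: [0, 1, 2, 3, 4]
Position of 3: index 3; position of 2: index 2
New edge 3->2: backward (u after v in old order)
Backward edge: old toposort is now invalid. Check if this creates a cycle.
Does 2 already reach 3? Reachable from 2: [2]. NO -> still a DAG (reorder needed).
Still a DAG? yes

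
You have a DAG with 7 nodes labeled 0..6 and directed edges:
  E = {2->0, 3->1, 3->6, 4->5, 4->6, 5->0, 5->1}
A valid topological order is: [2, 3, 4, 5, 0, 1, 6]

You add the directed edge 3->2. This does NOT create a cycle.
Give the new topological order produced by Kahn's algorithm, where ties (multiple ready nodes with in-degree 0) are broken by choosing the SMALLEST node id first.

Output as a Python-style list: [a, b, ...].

Answer: [3, 2, 4, 5, 0, 1, 6]

Derivation:
Old toposort: [2, 3, 4, 5, 0, 1, 6]
Added edge: 3->2
Position of 3 (1) > position of 2 (0). Must reorder: 3 must now come before 2.
Run Kahn's algorithm (break ties by smallest node id):
  initial in-degrees: [2, 2, 1, 0, 0, 1, 2]
  ready (indeg=0): [3, 4]
  pop 3: indeg[1]->1; indeg[2]->0; indeg[6]->1 | ready=[2, 4] | order so far=[3]
  pop 2: indeg[0]->1 | ready=[4] | order so far=[3, 2]
  pop 4: indeg[5]->0; indeg[6]->0 | ready=[5, 6] | order so far=[3, 2, 4]
  pop 5: indeg[0]->0; indeg[1]->0 | ready=[0, 1, 6] | order so far=[3, 2, 4, 5]
  pop 0: no out-edges | ready=[1, 6] | order so far=[3, 2, 4, 5, 0]
  pop 1: no out-edges | ready=[6] | order so far=[3, 2, 4, 5, 0, 1]
  pop 6: no out-edges | ready=[] | order so far=[3, 2, 4, 5, 0, 1, 6]
  Result: [3, 2, 4, 5, 0, 1, 6]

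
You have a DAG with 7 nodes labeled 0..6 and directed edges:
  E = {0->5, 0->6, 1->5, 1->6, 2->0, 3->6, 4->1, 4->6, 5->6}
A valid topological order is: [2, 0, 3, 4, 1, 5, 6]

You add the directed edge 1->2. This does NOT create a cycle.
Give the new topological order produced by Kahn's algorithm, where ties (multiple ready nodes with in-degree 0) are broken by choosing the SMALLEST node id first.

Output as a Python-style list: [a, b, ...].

Old toposort: [2, 0, 3, 4, 1, 5, 6]
Added edge: 1->2
Position of 1 (4) > position of 2 (0). Must reorder: 1 must now come before 2.
Run Kahn's algorithm (break ties by smallest node id):
  initial in-degrees: [1, 1, 1, 0, 0, 2, 5]
  ready (indeg=0): [3, 4]
  pop 3: indeg[6]->4 | ready=[4] | order so far=[3]
  pop 4: indeg[1]->0; indeg[6]->3 | ready=[1] | order so far=[3, 4]
  pop 1: indeg[2]->0; indeg[5]->1; indeg[6]->2 | ready=[2] | order so far=[3, 4, 1]
  pop 2: indeg[0]->0 | ready=[0] | order so far=[3, 4, 1, 2]
  pop 0: indeg[5]->0; indeg[6]->1 | ready=[5] | order so far=[3, 4, 1, 2, 0]
  pop 5: indeg[6]->0 | ready=[6] | order so far=[3, 4, 1, 2, 0, 5]
  pop 6: no out-edges | ready=[] | order so far=[3, 4, 1, 2, 0, 5, 6]
  Result: [3, 4, 1, 2, 0, 5, 6]

Answer: [3, 4, 1, 2, 0, 5, 6]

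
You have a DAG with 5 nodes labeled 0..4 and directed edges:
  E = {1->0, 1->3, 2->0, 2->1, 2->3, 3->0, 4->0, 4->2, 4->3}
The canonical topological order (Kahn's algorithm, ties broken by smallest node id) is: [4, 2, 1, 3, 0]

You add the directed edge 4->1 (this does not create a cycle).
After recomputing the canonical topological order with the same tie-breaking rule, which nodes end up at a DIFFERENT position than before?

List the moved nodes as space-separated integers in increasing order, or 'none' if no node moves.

Old toposort: [4, 2, 1, 3, 0]
Added edge 4->1
Recompute Kahn (smallest-id tiebreak):
  initial in-degrees: [4, 2, 1, 3, 0]
  ready (indeg=0): [4]
  pop 4: indeg[0]->3; indeg[1]->1; indeg[2]->0; indeg[3]->2 | ready=[2] | order so far=[4]
  pop 2: indeg[0]->2; indeg[1]->0; indeg[3]->1 | ready=[1] | order so far=[4, 2]
  pop 1: indeg[0]->1; indeg[3]->0 | ready=[3] | order so far=[4, 2, 1]
  pop 3: indeg[0]->0 | ready=[0] | order so far=[4, 2, 1, 3]
  pop 0: no out-edges | ready=[] | order so far=[4, 2, 1, 3, 0]
New canonical toposort: [4, 2, 1, 3, 0]
Compare positions:
  Node 0: index 4 -> 4 (same)
  Node 1: index 2 -> 2 (same)
  Node 2: index 1 -> 1 (same)
  Node 3: index 3 -> 3 (same)
  Node 4: index 0 -> 0 (same)
Nodes that changed position: none

Answer: none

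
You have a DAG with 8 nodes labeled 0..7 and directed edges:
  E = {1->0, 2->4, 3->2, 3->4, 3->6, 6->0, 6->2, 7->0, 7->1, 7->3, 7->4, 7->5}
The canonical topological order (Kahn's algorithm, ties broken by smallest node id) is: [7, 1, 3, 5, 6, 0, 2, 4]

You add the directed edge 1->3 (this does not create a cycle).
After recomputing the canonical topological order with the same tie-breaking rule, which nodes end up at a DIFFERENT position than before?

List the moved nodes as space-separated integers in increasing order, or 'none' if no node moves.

Answer: none

Derivation:
Old toposort: [7, 1, 3, 5, 6, 0, 2, 4]
Added edge 1->3
Recompute Kahn (smallest-id tiebreak):
  initial in-degrees: [3, 1, 2, 2, 3, 1, 1, 0]
  ready (indeg=0): [7]
  pop 7: indeg[0]->2; indeg[1]->0; indeg[3]->1; indeg[4]->2; indeg[5]->0 | ready=[1, 5] | order so far=[7]
  pop 1: indeg[0]->1; indeg[3]->0 | ready=[3, 5] | order so far=[7, 1]
  pop 3: indeg[2]->1; indeg[4]->1; indeg[6]->0 | ready=[5, 6] | order so far=[7, 1, 3]
  pop 5: no out-edges | ready=[6] | order so far=[7, 1, 3, 5]
  pop 6: indeg[0]->0; indeg[2]->0 | ready=[0, 2] | order so far=[7, 1, 3, 5, 6]
  pop 0: no out-edges | ready=[2] | order so far=[7, 1, 3, 5, 6, 0]
  pop 2: indeg[4]->0 | ready=[4] | order so far=[7, 1, 3, 5, 6, 0, 2]
  pop 4: no out-edges | ready=[] | order so far=[7, 1, 3, 5, 6, 0, 2, 4]
New canonical toposort: [7, 1, 3, 5, 6, 0, 2, 4]
Compare positions:
  Node 0: index 5 -> 5 (same)
  Node 1: index 1 -> 1 (same)
  Node 2: index 6 -> 6 (same)
  Node 3: index 2 -> 2 (same)
  Node 4: index 7 -> 7 (same)
  Node 5: index 3 -> 3 (same)
  Node 6: index 4 -> 4 (same)
  Node 7: index 0 -> 0 (same)
Nodes that changed position: none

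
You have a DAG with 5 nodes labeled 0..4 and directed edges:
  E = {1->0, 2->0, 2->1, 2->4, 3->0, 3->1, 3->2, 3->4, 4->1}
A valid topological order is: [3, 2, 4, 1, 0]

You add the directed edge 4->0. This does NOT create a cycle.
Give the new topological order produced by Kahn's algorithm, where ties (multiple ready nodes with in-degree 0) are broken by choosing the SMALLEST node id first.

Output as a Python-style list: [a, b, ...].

Answer: [3, 2, 4, 1, 0]

Derivation:
Old toposort: [3, 2, 4, 1, 0]
Added edge: 4->0
Position of 4 (2) < position of 0 (4). Old order still valid.
Run Kahn's algorithm (break ties by smallest node id):
  initial in-degrees: [4, 3, 1, 0, 2]
  ready (indeg=0): [3]
  pop 3: indeg[0]->3; indeg[1]->2; indeg[2]->0; indeg[4]->1 | ready=[2] | order so far=[3]
  pop 2: indeg[0]->2; indeg[1]->1; indeg[4]->0 | ready=[4] | order so far=[3, 2]
  pop 4: indeg[0]->1; indeg[1]->0 | ready=[1] | order so far=[3, 2, 4]
  pop 1: indeg[0]->0 | ready=[0] | order so far=[3, 2, 4, 1]
  pop 0: no out-edges | ready=[] | order so far=[3, 2, 4, 1, 0]
  Result: [3, 2, 4, 1, 0]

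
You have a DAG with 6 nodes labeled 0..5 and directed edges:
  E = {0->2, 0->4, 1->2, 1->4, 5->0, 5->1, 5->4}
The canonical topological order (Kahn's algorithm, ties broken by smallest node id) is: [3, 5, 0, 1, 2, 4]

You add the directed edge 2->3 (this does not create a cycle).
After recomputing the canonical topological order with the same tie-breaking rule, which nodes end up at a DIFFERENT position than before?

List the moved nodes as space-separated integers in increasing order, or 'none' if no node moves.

Answer: 0 1 2 3 5

Derivation:
Old toposort: [3, 5, 0, 1, 2, 4]
Added edge 2->3
Recompute Kahn (smallest-id tiebreak):
  initial in-degrees: [1, 1, 2, 1, 3, 0]
  ready (indeg=0): [5]
  pop 5: indeg[0]->0; indeg[1]->0; indeg[4]->2 | ready=[0, 1] | order so far=[5]
  pop 0: indeg[2]->1; indeg[4]->1 | ready=[1] | order so far=[5, 0]
  pop 1: indeg[2]->0; indeg[4]->0 | ready=[2, 4] | order so far=[5, 0, 1]
  pop 2: indeg[3]->0 | ready=[3, 4] | order so far=[5, 0, 1, 2]
  pop 3: no out-edges | ready=[4] | order so far=[5, 0, 1, 2, 3]
  pop 4: no out-edges | ready=[] | order so far=[5, 0, 1, 2, 3, 4]
New canonical toposort: [5, 0, 1, 2, 3, 4]
Compare positions:
  Node 0: index 2 -> 1 (moved)
  Node 1: index 3 -> 2 (moved)
  Node 2: index 4 -> 3 (moved)
  Node 3: index 0 -> 4 (moved)
  Node 4: index 5 -> 5 (same)
  Node 5: index 1 -> 0 (moved)
Nodes that changed position: 0 1 2 3 5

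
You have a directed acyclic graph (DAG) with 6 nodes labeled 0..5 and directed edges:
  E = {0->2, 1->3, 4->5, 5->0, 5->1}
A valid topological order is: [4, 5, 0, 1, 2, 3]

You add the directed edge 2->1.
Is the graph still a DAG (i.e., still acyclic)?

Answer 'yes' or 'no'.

Given toposort: [4, 5, 0, 1, 2, 3]
Position of 2: index 4; position of 1: index 3
New edge 2->1: backward (u after v in old order)
Backward edge: old toposort is now invalid. Check if this creates a cycle.
Does 1 already reach 2? Reachable from 1: [1, 3]. NO -> still a DAG (reorder needed).
Still a DAG? yes

Answer: yes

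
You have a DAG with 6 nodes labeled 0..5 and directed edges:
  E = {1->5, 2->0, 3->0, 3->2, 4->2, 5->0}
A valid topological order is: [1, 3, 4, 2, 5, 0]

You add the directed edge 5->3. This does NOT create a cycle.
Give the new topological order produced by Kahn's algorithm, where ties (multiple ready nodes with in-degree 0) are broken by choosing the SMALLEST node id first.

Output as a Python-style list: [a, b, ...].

Answer: [1, 4, 5, 3, 2, 0]

Derivation:
Old toposort: [1, 3, 4, 2, 5, 0]
Added edge: 5->3
Position of 5 (4) > position of 3 (1). Must reorder: 5 must now come before 3.
Run Kahn's algorithm (break ties by smallest node id):
  initial in-degrees: [3, 0, 2, 1, 0, 1]
  ready (indeg=0): [1, 4]
  pop 1: indeg[5]->0 | ready=[4, 5] | order so far=[1]
  pop 4: indeg[2]->1 | ready=[5] | order so far=[1, 4]
  pop 5: indeg[0]->2; indeg[3]->0 | ready=[3] | order so far=[1, 4, 5]
  pop 3: indeg[0]->1; indeg[2]->0 | ready=[2] | order so far=[1, 4, 5, 3]
  pop 2: indeg[0]->0 | ready=[0] | order so far=[1, 4, 5, 3, 2]
  pop 0: no out-edges | ready=[] | order so far=[1, 4, 5, 3, 2, 0]
  Result: [1, 4, 5, 3, 2, 0]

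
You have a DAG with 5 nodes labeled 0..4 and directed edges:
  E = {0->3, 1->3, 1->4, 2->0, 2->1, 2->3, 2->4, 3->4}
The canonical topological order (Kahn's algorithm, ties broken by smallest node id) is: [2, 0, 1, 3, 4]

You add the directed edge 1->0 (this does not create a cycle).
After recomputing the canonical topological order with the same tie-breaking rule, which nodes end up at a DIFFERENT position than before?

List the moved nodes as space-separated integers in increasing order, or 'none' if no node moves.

Old toposort: [2, 0, 1, 3, 4]
Added edge 1->0
Recompute Kahn (smallest-id tiebreak):
  initial in-degrees: [2, 1, 0, 3, 3]
  ready (indeg=0): [2]
  pop 2: indeg[0]->1; indeg[1]->0; indeg[3]->2; indeg[4]->2 | ready=[1] | order so far=[2]
  pop 1: indeg[0]->0; indeg[3]->1; indeg[4]->1 | ready=[0] | order so far=[2, 1]
  pop 0: indeg[3]->0 | ready=[3] | order so far=[2, 1, 0]
  pop 3: indeg[4]->0 | ready=[4] | order so far=[2, 1, 0, 3]
  pop 4: no out-edges | ready=[] | order so far=[2, 1, 0, 3, 4]
New canonical toposort: [2, 1, 0, 3, 4]
Compare positions:
  Node 0: index 1 -> 2 (moved)
  Node 1: index 2 -> 1 (moved)
  Node 2: index 0 -> 0 (same)
  Node 3: index 3 -> 3 (same)
  Node 4: index 4 -> 4 (same)
Nodes that changed position: 0 1

Answer: 0 1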